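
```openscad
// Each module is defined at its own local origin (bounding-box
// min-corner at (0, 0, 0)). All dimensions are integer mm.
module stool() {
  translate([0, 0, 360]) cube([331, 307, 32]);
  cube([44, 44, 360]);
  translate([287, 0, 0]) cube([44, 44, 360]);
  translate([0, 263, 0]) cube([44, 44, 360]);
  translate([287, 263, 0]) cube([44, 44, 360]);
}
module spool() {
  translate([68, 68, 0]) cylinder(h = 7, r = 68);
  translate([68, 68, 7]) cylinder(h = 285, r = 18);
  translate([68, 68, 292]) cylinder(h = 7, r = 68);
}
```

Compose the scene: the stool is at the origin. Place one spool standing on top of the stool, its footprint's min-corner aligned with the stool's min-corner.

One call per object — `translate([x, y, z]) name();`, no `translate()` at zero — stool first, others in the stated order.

stool();
translate([0, 0, 392]) spool();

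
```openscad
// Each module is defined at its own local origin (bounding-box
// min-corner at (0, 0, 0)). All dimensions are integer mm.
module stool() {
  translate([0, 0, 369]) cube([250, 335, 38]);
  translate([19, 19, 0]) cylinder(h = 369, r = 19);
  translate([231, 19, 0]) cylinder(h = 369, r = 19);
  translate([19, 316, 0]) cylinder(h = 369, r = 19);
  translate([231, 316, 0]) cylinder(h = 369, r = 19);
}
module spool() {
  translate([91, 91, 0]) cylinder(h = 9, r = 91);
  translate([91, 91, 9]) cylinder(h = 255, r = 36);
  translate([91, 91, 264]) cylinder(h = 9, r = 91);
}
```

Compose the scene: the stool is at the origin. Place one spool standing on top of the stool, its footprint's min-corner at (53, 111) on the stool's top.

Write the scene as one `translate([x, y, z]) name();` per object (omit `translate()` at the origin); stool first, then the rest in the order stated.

stool();
translate([53, 111, 407]) spool();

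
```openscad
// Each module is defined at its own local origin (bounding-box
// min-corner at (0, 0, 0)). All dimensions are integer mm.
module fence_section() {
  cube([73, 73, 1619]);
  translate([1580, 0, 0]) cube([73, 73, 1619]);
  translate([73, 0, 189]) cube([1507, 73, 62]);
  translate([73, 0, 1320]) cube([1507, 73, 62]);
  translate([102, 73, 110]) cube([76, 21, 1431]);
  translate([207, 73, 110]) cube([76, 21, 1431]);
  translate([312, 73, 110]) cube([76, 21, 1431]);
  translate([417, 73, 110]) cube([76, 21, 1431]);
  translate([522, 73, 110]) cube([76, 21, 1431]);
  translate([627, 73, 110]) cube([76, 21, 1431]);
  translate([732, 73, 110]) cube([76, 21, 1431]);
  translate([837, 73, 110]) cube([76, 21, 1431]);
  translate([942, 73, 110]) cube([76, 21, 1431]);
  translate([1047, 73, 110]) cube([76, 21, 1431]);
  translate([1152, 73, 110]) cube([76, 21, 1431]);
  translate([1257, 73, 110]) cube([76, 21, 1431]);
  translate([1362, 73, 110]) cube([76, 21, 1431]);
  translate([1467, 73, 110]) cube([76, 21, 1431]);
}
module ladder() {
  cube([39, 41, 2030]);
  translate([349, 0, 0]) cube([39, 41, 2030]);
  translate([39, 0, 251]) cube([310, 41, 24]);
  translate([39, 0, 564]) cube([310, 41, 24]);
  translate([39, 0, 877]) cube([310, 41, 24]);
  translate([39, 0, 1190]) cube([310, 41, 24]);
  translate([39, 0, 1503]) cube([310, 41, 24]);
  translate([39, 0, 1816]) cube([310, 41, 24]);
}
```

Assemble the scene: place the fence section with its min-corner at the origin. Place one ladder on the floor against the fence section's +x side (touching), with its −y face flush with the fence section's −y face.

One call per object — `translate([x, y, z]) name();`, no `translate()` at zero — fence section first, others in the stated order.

fence_section();
translate([1653, 0, 0]) ladder();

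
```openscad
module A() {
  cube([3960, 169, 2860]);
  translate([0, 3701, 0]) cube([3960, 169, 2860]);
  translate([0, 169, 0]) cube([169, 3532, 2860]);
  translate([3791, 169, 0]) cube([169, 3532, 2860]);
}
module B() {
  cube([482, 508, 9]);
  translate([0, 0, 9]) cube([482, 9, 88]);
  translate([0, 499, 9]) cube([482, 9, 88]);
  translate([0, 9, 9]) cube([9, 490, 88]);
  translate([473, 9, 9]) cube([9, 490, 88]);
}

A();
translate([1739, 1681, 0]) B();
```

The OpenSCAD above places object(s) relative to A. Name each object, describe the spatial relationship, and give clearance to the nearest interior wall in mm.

Clearances: x = 1570, y = 1512; minimum 1512 mm.

A is a house frame. B is an open box. The open box sits inside the house frame, centred. The clearance to the nearest interior wall is 1512 mm.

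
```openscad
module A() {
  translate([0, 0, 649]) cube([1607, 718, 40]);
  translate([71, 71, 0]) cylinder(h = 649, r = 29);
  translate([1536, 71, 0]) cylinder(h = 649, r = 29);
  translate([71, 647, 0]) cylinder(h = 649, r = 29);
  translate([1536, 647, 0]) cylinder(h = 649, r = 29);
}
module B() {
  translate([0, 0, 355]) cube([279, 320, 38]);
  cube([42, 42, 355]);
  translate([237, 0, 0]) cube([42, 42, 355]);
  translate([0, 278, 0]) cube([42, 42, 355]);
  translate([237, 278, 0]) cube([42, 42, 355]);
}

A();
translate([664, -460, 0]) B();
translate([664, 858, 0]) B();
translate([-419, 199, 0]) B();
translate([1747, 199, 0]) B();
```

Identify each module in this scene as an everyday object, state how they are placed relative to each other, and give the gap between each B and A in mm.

Each stool's nearest face is 140 mm from the table's bounding box.

A is a table. B is a stool. Four stools sit around the table at the −y, +y, −x, +x sides. The gap between each stool and the table is 140 mm.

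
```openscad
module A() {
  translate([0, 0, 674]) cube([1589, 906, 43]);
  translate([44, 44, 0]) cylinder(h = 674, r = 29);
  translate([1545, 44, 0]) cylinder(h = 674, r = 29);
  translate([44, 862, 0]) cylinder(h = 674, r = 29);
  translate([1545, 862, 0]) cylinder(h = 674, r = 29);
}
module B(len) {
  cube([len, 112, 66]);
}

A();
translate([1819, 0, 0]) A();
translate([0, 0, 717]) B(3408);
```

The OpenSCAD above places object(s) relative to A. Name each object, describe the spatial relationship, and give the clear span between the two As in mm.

Second table starts at x = 1819; first ends at x = 1589; clear span = 1819 − 1589 = 230 mm.

A is a table. B is a beam. A beam spans the tops of two tables. The clear span between the two tables is 230 mm.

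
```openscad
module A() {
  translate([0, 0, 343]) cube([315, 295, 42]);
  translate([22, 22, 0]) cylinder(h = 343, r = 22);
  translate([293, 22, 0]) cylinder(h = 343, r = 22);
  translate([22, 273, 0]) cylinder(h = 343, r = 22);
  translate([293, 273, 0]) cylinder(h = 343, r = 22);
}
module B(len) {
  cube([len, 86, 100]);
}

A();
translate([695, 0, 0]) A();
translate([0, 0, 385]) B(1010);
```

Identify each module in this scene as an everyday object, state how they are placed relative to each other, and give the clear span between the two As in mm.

Second stool starts at x = 695; first ends at x = 315; clear span = 695 − 315 = 380 mm.

A is a stool. B is a beam. A beam spans the tops of two stools. The clear span between the two stools is 380 mm.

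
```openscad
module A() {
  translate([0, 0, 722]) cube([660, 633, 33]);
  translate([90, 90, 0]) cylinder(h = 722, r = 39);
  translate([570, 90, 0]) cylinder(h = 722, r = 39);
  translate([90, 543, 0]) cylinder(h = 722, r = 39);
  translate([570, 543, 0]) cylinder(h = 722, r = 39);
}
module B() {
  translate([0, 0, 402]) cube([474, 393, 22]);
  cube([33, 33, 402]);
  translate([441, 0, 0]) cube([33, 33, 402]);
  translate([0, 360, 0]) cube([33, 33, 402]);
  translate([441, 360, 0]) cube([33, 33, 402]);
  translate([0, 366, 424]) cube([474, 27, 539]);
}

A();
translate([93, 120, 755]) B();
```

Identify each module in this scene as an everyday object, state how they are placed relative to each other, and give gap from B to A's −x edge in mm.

A is a table. B is a chair. The chair is on top of the table, centred. The gap from the chair to the table's −x edge is 93 mm.

The chair's min-x is at 93; the table's min-x is 0; gap = 93 mm.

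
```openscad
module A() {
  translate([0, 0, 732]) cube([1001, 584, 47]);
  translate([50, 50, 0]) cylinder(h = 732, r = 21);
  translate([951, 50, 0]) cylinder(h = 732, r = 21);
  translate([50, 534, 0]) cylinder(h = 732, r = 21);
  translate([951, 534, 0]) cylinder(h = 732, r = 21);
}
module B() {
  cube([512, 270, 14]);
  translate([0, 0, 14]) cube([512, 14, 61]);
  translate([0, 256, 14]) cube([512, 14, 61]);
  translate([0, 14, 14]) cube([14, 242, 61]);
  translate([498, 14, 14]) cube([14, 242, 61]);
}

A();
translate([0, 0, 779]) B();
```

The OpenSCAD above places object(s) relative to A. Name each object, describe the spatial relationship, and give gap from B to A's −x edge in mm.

A is a table. B is an open box. The open box is on top of the table. The gap from the open box to the table's −x edge is 0 mm.

The open box's min-x is at 0; the table's min-x is 0; gap = 0 mm.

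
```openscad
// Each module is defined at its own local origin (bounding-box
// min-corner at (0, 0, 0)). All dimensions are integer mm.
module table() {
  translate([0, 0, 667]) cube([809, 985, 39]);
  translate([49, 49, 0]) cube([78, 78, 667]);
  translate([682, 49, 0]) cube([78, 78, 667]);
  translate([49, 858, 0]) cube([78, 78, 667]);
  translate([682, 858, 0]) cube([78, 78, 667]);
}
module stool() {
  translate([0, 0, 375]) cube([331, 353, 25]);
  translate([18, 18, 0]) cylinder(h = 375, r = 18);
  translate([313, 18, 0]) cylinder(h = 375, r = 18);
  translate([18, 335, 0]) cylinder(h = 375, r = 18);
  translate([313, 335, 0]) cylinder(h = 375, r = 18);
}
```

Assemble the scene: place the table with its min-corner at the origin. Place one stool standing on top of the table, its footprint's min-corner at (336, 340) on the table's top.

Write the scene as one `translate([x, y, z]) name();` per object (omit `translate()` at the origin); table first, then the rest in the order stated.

table();
translate([336, 340, 706]) stool();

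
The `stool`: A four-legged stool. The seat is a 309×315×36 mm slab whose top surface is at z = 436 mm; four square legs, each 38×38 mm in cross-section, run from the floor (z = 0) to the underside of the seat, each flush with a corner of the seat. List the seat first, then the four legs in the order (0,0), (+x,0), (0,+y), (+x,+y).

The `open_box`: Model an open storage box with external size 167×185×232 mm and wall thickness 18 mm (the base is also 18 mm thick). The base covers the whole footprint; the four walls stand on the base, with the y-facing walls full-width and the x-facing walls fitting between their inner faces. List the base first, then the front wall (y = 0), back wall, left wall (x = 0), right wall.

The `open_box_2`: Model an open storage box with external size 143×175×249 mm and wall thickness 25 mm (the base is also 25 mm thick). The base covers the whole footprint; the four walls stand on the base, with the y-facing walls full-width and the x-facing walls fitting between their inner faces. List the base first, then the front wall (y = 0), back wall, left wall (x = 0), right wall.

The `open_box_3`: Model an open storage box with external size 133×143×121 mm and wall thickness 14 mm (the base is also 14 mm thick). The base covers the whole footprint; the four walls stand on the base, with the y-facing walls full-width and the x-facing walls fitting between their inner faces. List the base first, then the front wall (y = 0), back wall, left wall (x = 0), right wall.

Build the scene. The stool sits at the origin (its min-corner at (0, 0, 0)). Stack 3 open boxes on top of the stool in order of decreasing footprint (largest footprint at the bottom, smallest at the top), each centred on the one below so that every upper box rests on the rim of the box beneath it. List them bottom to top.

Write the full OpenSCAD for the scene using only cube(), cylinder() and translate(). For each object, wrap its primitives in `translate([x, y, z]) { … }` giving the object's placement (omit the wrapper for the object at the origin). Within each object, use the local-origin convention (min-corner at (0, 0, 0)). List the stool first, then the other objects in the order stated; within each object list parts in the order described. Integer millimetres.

translate([0, 0, 400]) cube([309, 315, 36]);
cube([38, 38, 400]);
translate([271, 0, 0]) cube([38, 38, 400]);
translate([0, 277, 0]) cube([38, 38, 400]);
translate([271, 277, 0]) cube([38, 38, 400]);
translate([71, 65, 436]) {
  cube([167, 185, 18]);
  translate([0, 0, 18]) cube([167, 18, 214]);
  translate([0, 167, 18]) cube([167, 18, 214]);
  translate([0, 18, 18]) cube([18, 149, 214]);
  translate([149, 18, 18]) cube([18, 149, 214]);
}
translate([83, 70, 668]) {
  cube([143, 175, 25]);
  translate([0, 0, 25]) cube([143, 25, 224]);
  translate([0, 150, 25]) cube([143, 25, 224]);
  translate([0, 25, 25]) cube([25, 125, 224]);
  translate([118, 25, 25]) cube([25, 125, 224]);
}
translate([88, 86, 917]) {
  cube([133, 143, 14]);
  translate([0, 0, 14]) cube([133, 14, 107]);
  translate([0, 129, 14]) cube([133, 14, 107]);
  translate([0, 14, 14]) cube([14, 115, 107]);
  translate([119, 14, 14]) cube([14, 115, 107]);
}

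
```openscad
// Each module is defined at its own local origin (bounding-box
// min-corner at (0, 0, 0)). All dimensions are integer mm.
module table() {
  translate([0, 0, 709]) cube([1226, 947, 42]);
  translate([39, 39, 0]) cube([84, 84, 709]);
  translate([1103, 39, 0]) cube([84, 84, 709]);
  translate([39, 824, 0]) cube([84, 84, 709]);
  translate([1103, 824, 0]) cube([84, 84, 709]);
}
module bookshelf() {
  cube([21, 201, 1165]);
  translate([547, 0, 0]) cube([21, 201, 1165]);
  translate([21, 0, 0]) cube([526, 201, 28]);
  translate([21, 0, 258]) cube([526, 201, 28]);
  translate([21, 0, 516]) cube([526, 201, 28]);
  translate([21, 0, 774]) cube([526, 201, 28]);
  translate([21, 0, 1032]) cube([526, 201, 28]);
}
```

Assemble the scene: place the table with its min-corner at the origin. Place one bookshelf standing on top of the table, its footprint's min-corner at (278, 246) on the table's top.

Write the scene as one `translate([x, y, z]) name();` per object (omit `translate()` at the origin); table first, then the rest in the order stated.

table();
translate([278, 246, 751]) bookshelf();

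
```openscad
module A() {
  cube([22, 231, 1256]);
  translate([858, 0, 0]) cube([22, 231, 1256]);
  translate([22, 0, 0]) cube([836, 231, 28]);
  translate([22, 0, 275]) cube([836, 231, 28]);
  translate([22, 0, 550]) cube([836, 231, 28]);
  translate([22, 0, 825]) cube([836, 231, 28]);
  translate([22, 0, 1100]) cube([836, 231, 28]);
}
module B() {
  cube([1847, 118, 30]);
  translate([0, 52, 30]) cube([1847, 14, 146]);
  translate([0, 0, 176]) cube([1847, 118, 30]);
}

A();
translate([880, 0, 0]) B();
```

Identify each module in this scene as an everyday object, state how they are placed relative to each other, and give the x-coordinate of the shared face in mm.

The bookshelf's +x face and the I-beam's −x face are both at x = 880 mm.

A is a bookshelf. B is an I-beam. The I-beam is against the bookshelf's +x side, with their −y faces flush. The x-coordinate of the shared face is 880 mm.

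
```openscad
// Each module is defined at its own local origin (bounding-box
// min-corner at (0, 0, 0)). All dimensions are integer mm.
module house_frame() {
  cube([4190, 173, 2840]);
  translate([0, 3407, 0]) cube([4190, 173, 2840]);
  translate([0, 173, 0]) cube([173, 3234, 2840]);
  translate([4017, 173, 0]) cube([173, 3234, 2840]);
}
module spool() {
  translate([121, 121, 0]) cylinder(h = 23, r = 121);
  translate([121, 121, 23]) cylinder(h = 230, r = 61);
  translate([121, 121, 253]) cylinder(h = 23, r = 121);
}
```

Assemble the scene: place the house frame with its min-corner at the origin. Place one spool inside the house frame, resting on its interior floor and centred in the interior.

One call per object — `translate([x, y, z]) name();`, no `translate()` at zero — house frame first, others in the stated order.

house_frame();
translate([1974, 1669, 0]) spool();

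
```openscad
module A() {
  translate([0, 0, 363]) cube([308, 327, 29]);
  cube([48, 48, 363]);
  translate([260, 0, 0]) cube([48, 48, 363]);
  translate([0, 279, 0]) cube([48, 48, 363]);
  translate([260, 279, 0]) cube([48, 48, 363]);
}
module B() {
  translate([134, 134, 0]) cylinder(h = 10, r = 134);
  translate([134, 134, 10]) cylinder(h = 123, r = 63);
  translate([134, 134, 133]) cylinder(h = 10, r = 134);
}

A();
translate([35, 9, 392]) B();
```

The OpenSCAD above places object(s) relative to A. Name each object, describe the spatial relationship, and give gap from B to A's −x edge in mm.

A is a stool. B is a spool. The spool is on top of the stool. The gap from the spool to the stool's −x edge is 35 mm.

The spool's min-x is at 35; the stool's min-x is 0; gap = 35 mm.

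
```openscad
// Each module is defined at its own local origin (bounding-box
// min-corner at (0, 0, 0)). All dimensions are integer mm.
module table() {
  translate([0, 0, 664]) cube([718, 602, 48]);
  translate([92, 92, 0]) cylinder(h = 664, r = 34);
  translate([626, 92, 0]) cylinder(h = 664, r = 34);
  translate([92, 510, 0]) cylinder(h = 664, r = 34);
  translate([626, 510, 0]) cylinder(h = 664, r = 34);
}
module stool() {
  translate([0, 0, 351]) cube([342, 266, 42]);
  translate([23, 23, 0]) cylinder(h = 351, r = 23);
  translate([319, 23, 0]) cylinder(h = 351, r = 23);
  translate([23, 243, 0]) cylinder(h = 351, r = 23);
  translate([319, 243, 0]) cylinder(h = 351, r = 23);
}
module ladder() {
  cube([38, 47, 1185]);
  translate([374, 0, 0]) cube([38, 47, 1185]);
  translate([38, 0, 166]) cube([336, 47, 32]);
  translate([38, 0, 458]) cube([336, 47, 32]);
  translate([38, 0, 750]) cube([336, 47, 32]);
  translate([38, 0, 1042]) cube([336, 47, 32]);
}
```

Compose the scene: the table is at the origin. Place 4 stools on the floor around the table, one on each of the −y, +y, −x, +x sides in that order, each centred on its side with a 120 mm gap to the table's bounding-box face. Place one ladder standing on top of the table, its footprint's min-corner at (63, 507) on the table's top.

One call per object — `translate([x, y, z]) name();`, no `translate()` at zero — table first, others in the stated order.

table();
translate([188, -386, 0]) stool();
translate([188, 722, 0]) stool();
translate([-462, 168, 0]) stool();
translate([838, 168, 0]) stool();
translate([63, 507, 712]) ladder();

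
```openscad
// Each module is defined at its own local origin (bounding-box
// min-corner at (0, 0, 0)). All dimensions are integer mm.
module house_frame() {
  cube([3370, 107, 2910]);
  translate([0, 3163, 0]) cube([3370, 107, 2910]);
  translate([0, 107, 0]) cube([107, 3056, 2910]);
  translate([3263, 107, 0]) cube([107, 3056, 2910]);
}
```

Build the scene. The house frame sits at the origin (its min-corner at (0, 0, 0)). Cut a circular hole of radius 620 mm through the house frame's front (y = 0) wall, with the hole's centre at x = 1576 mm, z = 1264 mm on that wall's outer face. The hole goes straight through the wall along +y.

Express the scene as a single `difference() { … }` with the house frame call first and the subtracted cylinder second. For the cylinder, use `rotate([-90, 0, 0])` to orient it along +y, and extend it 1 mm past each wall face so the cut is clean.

difference() {
  house_frame();
  translate([1576, -1, 1264]) rotate([-90, 0, 0]) cylinder(h = 109, r = 620);
}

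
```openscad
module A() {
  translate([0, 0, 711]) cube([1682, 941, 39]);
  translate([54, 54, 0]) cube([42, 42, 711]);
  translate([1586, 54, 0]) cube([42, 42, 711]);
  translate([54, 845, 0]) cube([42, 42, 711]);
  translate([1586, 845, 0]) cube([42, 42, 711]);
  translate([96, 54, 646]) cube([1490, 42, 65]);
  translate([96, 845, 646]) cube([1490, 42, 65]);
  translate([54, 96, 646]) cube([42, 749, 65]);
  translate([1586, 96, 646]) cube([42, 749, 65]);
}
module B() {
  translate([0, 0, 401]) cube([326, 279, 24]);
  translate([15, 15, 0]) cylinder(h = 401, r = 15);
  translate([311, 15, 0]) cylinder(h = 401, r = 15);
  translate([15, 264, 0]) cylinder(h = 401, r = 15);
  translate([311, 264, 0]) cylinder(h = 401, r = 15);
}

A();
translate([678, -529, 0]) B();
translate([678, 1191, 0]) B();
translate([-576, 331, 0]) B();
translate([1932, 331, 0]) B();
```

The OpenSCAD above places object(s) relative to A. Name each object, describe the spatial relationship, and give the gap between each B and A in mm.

Each stool's nearest face is 250 mm from the table's bounding box.

A is a table. B is a stool. Four stools sit around the table at the −y, +y, −x, +x sides. The gap between each stool and the table is 250 mm.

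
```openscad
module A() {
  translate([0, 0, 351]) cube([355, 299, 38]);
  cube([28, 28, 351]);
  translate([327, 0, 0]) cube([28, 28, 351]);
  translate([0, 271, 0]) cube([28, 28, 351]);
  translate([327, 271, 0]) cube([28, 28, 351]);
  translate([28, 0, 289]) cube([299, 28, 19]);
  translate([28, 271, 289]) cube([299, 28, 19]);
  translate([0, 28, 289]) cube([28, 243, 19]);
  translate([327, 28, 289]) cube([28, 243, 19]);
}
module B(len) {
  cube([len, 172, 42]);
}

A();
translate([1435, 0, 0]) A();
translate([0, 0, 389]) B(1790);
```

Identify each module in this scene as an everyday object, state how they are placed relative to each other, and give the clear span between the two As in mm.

Second stool starts at x = 1435; first ends at x = 355; clear span = 1435 − 355 = 1080 mm.

A is a stool. B is a beam. A beam spans the tops of two stools. The clear span between the two stools is 1080 mm.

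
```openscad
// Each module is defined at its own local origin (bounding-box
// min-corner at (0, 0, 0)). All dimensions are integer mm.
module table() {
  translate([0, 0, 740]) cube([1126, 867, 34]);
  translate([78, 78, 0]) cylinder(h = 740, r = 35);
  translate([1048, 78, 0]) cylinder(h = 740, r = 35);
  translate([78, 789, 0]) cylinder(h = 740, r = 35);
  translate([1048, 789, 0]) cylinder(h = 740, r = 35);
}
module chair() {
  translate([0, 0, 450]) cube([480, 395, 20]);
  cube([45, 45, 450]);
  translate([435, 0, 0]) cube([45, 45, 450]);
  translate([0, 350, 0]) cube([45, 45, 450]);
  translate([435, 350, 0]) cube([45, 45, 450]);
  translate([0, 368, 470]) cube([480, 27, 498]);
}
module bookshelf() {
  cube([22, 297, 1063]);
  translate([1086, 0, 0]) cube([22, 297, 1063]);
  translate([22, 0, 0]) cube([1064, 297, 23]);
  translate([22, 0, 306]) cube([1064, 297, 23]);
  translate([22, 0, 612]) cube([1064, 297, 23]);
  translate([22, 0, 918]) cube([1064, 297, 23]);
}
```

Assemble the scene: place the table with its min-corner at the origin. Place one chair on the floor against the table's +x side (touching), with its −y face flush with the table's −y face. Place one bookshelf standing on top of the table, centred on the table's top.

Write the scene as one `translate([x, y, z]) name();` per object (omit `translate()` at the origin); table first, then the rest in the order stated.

table();
translate([1126, 0, 0]) chair();
translate([9, 285, 774]) bookshelf();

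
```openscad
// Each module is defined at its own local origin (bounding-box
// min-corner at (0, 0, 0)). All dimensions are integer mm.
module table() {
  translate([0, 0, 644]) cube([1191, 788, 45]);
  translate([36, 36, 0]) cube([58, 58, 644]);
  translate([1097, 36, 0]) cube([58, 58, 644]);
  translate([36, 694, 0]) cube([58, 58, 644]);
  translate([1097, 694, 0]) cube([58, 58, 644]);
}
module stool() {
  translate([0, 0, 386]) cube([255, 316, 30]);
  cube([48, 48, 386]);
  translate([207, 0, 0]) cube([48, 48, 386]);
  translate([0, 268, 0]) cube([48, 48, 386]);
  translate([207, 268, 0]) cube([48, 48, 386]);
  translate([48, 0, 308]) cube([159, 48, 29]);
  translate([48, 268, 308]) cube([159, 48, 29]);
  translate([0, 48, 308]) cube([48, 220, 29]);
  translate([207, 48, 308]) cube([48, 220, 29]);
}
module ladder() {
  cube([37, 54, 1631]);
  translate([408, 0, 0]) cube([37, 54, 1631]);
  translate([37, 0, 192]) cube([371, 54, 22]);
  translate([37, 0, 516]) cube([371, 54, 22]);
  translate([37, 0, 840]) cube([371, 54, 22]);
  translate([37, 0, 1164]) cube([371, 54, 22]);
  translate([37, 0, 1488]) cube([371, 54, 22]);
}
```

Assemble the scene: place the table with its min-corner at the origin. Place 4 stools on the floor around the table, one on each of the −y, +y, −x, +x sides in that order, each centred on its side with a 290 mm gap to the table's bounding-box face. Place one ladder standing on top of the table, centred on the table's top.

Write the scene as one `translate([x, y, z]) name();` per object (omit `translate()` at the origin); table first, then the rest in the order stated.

table();
translate([468, -606, 0]) stool();
translate([468, 1078, 0]) stool();
translate([-545, 236, 0]) stool();
translate([1481, 236, 0]) stool();
translate([373, 367, 689]) ladder();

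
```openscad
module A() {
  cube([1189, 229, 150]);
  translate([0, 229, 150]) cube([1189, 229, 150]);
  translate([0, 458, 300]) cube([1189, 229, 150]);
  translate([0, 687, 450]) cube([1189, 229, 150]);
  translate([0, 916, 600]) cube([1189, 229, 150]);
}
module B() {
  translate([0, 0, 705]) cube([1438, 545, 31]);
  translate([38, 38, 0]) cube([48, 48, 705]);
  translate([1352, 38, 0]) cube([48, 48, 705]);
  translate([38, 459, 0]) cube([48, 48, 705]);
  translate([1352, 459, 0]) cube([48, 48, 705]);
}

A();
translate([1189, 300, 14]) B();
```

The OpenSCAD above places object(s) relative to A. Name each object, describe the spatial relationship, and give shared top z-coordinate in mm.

Both tops at z = 750 mm.

A is a staircase. B is a table. The table is beside the staircase with their tops flush at z = 750. The shared top z-coordinate is 750 mm.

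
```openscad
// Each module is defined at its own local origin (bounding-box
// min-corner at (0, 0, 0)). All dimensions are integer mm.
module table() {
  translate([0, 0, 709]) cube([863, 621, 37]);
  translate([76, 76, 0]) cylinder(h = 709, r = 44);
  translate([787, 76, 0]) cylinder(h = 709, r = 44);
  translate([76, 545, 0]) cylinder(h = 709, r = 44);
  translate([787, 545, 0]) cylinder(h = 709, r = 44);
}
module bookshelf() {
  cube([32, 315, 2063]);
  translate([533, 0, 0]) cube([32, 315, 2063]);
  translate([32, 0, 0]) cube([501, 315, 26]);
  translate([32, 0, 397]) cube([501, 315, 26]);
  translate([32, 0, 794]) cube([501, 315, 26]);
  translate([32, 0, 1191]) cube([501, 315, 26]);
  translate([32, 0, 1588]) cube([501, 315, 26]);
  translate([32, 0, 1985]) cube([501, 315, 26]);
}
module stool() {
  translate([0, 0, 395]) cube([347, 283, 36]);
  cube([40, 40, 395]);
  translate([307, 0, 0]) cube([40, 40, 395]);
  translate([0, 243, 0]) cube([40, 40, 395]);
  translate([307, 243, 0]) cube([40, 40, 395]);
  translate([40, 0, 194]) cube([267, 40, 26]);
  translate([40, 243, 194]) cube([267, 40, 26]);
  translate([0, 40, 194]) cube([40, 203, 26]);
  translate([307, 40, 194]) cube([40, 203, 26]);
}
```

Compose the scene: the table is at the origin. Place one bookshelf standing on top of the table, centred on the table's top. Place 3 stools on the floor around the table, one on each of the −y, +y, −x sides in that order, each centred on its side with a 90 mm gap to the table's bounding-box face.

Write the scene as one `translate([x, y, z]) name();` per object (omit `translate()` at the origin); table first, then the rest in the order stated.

table();
translate([149, 153, 746]) bookshelf();
translate([258, -373, 0]) stool();
translate([258, 711, 0]) stool();
translate([-437, 169, 0]) stool();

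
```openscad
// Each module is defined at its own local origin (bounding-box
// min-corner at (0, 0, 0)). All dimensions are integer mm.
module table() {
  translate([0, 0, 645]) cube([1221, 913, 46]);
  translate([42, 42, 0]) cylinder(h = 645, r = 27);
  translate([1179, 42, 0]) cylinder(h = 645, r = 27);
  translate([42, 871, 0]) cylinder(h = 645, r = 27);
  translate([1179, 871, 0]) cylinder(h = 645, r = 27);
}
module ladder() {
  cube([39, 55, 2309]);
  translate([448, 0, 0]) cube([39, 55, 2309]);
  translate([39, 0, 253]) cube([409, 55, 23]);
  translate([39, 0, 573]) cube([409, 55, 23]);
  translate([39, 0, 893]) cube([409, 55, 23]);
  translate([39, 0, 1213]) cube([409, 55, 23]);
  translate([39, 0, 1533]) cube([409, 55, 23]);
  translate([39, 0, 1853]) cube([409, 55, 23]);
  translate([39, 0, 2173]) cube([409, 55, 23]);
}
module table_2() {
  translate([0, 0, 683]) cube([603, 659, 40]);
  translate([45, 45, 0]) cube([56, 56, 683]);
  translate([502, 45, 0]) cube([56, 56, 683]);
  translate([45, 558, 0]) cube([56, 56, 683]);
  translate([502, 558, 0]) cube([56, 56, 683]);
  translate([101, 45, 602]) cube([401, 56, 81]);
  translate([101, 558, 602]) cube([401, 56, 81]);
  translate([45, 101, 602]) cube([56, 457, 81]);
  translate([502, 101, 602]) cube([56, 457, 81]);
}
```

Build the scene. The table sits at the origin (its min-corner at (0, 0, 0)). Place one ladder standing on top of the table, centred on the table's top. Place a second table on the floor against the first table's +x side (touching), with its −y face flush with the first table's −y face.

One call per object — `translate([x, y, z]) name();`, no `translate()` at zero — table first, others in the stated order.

table();
translate([367, 429, 691]) ladder();
translate([1221, 0, 0]) table_2();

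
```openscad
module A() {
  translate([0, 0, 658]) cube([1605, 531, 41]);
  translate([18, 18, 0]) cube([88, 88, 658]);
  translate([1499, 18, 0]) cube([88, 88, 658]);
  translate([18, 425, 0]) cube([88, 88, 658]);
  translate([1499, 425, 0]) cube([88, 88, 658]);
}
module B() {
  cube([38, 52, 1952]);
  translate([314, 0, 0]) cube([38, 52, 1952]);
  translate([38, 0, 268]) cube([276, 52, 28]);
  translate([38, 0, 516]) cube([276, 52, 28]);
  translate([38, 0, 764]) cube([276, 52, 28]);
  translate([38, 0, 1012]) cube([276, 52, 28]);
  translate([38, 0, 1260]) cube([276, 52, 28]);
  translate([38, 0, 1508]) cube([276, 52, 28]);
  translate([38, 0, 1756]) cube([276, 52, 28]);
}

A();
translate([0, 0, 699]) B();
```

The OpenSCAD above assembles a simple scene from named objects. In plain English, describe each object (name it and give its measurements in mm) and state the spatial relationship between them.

A is a table: top 1605 mm (x) × 531 mm (y), 41 mm thick, upper face at z = 699 mm, on four 88×88 mm square legs, each inset 18 mm from the nearest pair of top edges, running from z = 0 to the bottom of the top.

B is a straight ladder. Two 38×52 mm vertical rails, 1952 mm tall, stand 352 mm apart (outside-to-outside) with their front faces coplanar on the −y side. 7 rungs, each 52 mm deep and 28 mm tall, span between the inner faces of the rails, front faces flush with the rails. The lowest rung's underside is at z = 268 mm and rungs are spaced 248 mm apart (underside to underside).

The ladder is on top of the table.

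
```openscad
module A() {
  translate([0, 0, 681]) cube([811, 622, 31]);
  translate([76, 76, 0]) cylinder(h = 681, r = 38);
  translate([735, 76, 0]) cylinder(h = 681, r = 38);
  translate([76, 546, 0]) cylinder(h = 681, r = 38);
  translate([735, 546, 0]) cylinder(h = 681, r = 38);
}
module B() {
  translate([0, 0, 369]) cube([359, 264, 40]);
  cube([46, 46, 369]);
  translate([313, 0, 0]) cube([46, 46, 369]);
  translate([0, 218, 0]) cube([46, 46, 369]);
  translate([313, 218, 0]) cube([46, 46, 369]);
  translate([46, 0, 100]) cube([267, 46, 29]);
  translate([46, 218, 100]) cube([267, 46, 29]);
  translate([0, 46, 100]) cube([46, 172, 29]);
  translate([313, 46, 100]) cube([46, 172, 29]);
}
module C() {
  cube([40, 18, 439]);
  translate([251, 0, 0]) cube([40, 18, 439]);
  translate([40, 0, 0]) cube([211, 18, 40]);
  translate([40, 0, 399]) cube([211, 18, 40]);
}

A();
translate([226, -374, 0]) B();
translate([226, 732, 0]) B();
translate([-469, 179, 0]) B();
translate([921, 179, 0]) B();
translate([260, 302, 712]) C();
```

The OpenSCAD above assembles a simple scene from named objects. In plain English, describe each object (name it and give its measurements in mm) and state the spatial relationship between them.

A is a rectangular dining table. The top is 811×622×31 mm with its upper surface at z = 712 mm. It stands on four round legs of 76 mm diameter, each leg's bounding box inset 38 mm from the nearest pair of top edges, running from the floor to the underside of the top.

B is a simple wooden stool: a rectangular seat 359 mm (x) by 264 mm (y), 40 mm thick, top face at z = 409 mm, on four square legs, each 46×46 mm in cross-section. The legs rest on z = 0, each flush with a corner of the seat. Four stretchers, 46 mm wide and 29 mm tall, connect adjacent legs with their undersides at z = 100 mm, each running between the inner faces of the legs it joins and aligned with the legs' outer faces on the other axis.

C is a rectangular picture frame lying in the x–z plane (depth along y). The opening is 211 mm wide (x) by 359 mm tall (z), surrounded by a border 40 mm wide on all four sides. The frame is 18 mm deep and is made of two full-height vertical stiles with two horizontal rails fitted between them.

Four stools sit around the table at the −y, +y, −x, +x sides. The picture frame is on top of the table, centred.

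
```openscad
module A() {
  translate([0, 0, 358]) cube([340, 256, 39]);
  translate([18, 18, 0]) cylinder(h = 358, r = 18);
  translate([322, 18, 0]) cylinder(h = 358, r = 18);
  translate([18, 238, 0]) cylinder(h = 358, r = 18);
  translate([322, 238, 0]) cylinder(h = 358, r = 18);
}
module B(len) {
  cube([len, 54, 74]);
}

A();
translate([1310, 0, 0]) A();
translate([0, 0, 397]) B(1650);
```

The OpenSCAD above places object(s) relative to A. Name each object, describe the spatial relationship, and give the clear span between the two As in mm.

Second stool starts at x = 1310; first ends at x = 340; clear span = 1310 − 340 = 970 mm.

A is a stool. B is a beam. A beam spans the tops of two stools. The clear span between the two stools is 970 mm.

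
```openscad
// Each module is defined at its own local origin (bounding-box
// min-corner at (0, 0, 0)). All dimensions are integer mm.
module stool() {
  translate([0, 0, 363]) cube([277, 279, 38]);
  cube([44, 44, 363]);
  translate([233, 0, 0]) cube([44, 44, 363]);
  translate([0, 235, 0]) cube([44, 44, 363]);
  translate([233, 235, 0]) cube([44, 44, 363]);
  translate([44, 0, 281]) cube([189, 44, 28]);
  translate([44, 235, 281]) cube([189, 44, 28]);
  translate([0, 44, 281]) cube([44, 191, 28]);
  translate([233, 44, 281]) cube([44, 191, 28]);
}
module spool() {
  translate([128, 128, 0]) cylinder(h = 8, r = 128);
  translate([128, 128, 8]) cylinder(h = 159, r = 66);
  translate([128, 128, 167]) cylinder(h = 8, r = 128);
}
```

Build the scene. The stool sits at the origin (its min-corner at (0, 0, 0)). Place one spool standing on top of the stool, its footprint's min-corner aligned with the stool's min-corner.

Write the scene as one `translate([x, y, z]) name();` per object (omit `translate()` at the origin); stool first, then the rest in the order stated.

stool();
translate([0, 0, 401]) spool();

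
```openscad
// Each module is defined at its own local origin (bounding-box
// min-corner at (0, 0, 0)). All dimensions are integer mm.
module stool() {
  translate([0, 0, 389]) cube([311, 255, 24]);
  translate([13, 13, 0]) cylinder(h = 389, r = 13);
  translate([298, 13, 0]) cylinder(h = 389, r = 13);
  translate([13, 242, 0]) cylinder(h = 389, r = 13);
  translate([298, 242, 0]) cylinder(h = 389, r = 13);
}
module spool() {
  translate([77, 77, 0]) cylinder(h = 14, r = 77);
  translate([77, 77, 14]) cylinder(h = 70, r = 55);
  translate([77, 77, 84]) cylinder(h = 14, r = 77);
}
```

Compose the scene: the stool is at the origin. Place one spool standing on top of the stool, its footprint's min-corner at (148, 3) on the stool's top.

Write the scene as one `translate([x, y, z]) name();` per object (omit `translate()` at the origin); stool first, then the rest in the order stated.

stool();
translate([148, 3, 413]) spool();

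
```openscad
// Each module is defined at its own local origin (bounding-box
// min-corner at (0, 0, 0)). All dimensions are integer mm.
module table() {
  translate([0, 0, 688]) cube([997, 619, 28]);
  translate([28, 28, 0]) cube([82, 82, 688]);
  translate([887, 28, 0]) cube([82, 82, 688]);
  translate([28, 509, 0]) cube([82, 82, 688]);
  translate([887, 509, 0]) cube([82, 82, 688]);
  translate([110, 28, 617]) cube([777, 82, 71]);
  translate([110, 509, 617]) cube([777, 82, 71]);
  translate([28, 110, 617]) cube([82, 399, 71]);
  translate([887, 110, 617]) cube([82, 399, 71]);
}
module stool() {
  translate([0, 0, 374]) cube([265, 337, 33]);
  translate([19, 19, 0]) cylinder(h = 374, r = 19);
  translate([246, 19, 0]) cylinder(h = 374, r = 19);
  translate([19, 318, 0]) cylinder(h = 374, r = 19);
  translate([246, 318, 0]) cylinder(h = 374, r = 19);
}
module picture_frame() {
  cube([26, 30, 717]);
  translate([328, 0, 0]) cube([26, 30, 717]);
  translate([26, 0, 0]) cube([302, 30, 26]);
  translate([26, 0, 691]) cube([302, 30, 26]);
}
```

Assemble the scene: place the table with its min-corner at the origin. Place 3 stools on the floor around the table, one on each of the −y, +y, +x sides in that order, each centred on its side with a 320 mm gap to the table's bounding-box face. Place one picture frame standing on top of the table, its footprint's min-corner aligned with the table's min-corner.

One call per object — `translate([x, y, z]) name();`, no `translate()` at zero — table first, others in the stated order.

table();
translate([366, -657, 0]) stool();
translate([366, 939, 0]) stool();
translate([1317, 141, 0]) stool();
translate([0, 0, 716]) picture_frame();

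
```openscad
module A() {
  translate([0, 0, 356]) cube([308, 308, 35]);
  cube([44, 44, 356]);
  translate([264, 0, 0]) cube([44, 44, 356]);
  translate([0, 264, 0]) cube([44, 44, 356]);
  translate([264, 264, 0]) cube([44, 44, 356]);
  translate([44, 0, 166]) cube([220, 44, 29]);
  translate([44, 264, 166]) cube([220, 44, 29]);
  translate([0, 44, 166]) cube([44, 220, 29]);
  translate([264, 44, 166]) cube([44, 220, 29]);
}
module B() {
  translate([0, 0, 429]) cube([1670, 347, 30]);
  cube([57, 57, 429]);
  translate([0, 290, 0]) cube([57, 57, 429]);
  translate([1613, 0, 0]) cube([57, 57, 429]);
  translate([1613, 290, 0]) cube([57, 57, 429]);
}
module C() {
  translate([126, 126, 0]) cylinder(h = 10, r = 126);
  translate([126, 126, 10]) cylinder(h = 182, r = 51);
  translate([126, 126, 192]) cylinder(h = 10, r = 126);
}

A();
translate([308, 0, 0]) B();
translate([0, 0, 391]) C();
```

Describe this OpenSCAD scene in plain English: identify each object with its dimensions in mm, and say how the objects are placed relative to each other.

A is a simple wooden stool: a rectangular seat 308 mm (x) by 308 mm (y), 35 mm thick, top face at z = 391 mm, on four square legs, each 44×44 mm in cross-section. The legs rest on z = 0, each flush with a corner of the seat. Four stretchers, 44 mm wide and 29 mm tall, connect adjacent legs with their undersides at z = 166 mm, each running between the inner faces of the legs it joins and aligned with the legs' outer faces on the other axis.

B is a bench: a 1670×347 mm seat slab, 30 mm thick, top at z = 459 mm, on four 57×57 mm square legs flush with the seat corners and standing on z = 0.

C is a spool: two coaxial disc flanges of radius 126 mm and thickness 10 mm, joined by a core cylinder of radius 51 mm and height 182 mm. The lower flange rests on z = 0 and the three cylinders share a vertical axis.

The bench is against the stool's +x side, with their −y faces flush. The spool is on top of the stool.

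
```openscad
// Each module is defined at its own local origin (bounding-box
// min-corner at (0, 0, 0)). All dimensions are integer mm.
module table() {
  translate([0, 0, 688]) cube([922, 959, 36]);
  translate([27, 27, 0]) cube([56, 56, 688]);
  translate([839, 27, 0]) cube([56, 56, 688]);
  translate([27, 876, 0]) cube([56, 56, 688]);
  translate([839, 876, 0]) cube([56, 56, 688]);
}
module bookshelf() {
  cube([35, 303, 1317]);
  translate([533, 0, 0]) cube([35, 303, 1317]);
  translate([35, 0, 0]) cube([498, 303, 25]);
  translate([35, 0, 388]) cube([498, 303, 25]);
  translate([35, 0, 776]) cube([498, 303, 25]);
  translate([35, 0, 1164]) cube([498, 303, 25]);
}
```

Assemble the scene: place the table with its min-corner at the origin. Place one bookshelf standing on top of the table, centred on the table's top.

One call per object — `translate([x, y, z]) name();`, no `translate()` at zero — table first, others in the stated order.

table();
translate([177, 328, 724]) bookshelf();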